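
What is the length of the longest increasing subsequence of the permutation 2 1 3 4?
3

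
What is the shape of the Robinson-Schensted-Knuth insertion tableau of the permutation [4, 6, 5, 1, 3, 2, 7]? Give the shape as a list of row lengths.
[3, 2, 1, 1]

Row-insert each entry into an empty tableau.

After inserting 4: P = [[4]].
After inserting 6: P = [[4, 6]].
After inserting 5: P = [[4, 5], [6]].
After inserting 1: P = [[1, 5], [4], [6]].
After inserting 3: P = [[1, 3], [4, 5], [6]].
After inserting 2: P = [[1, 2], [3, 5], [4], [6]].
After inserting 7: P = [[1, 2, 7], [3, 5], [4], [6]].

The final insertion tableau P = [[1, 2, 7], [3, 5], [4], [6]] has shape [3, 2, 1, 1].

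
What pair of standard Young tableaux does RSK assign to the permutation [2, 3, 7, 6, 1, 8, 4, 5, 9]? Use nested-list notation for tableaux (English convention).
P = [[1, 3, 4, 5, 9], [2, 6, 8], [7]], Q = [[1, 2, 3, 6, 9], [4, 7, 8], [5]]

Insert each entry of the permutation into P by Schensted row insertion, recording in Q the position of each new cell.

Insert 2: appended to row 1. P = [[2]].
Insert 3: appended to row 1. P = [[2, 3]].
Insert 7: appended to row 1. P = [[2, 3, 7]].
Insert 6: 6 bumps 7 from row 1; 7 starts row 2. P = [[2, 3, 6], [7]].
Insert 1: 1 bumps 2 from row 1; 2 bumps 7 from row 2; 7 starts row 3. P = [[1, 3, 6], [2], [7]].
Insert 8: appended to row 1. P = [[1, 3, 6, 8], [2], [7]].
Insert 4: 4 bumps 6 from row 1; 6 appends to row 2. P = [[1, 3, 4, 8], [2, 6], [7]].
Insert 5: 5 bumps 8 from row 1; 8 appends to row 2. P = [[1, 3, 4, 5], [2, 6, 8], [7]].
Insert 9: appended to row 1. P = [[1, 3, 4, 5, 9], [2, 6, 8], [7]].

So P = [[1, 3, 4, 5, 9], [2, 6, 8], [7]], Q = [[1, 2, 3, 6, 9], [4, 7, 8], [5]].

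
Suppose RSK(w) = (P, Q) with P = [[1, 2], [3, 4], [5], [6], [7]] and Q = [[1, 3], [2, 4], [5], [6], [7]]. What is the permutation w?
Reverse RSK: for i = n, n-1, ..., 1, locate i in Q, remove the corresponding corner cell from P, and reverse-bump its entry up through P; the value ejected from row 1 is w(i).

So w = 3 1 7 6 5 4 2.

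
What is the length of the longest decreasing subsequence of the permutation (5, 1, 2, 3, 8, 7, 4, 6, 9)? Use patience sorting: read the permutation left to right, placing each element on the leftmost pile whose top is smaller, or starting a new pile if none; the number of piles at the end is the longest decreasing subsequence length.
5: new pile. tops = [5]
1: new pile. tops = [5, 1]
2: onto pile 2 (replacing 1). tops = [5, 2]
3: onto pile 2 (replacing 2). tops = [5, 3]
8: onto pile 1 (replacing 5). tops = [8, 3]
7: onto pile 2 (replacing 3). tops = [8, 7]
4: new pile. tops = [8, 7, 4]
6: onto pile 3 (replacing 4). tops = [8, 7, 6]
9: onto pile 1 (replacing 8). tops = [9, 7, 6]

3 piles, so the longest decreasing subsequence has length 3.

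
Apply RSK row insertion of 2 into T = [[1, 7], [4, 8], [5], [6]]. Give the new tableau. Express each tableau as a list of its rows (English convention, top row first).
In row 1, 2 replaces 7 (the leftmost entry greater than 2); 7 is bumped to row 2. In row 2, 7 replaces 8 (the leftmost entry greater than 7); 8 is bumped to row 3. 8 is appended to row 3. The new tableau is [[1, 2], [4, 7], [5, 8], [6]].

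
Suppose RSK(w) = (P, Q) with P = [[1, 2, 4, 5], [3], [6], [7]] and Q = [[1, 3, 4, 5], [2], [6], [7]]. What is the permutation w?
7 1 3 4 6 5 2

Reverse the RSK construction: for i from n down to 1, find the cell of Q containing i, remove the entry at that cell from P, and reverse-bump it up through P; the value ejected from row 1 is w(i).

Step i=7: Q has 7 at row 4, column 1; remove 7 from row 4 of P and reverse-bump: 7 enters row 3 and ejects 6; 6 enters row 2 and ejects 3; 3 enters row 1 and ejects 2. So w(7) = 2. P is now [[1, 3, 4, 5], [6], [7]].
Step i=6: Q has 6 at row 3, column 1; remove 7 from row 3 of P and reverse-bump: 7 enters row 2 and ejects 6; 6 enters row 1 and ejects 5. So w(6) = 5. P is now [[1, 3, 4, 6], [7]].
Step i=5: Q has 5 at row 1, column 4; remove that cell from P, ejecting 6. So w(5) = 6. P is now [[1, 3, 4], [7]].
Step i=4: Q has 4 at row 1, column 3; remove that cell from P, ejecting 4. So w(4) = 4. P is now [[1, 3], [7]].
Step i=3: Q has 3 at row 1, column 2; remove that cell from P, ejecting 3. So w(3) = 3. P is now [[1], [7]].
Step i=2: Q has 2 at row 2, column 1; remove 7 from row 2 of P and reverse-bump: 7 enters row 1 and ejects 1. So w(2) = 1. P is now [[7]].
Step i=1: Q has 1 at row 1, column 1; remove that cell from P, ejecting 7. So w(1) = 7. P is now [].

So w = 7 1 3 4 6 5 2.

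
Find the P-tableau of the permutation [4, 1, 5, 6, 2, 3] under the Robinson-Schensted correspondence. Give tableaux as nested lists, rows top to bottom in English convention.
After inserting 4: P = [[4]].
After inserting 1: P = [[1], [4]].
After inserting 5: P = [[1, 5], [4]].
After inserting 6: P = [[1, 5, 6], [4]].
After inserting 2: P = [[1, 2, 6], [4, 5]].
After inserting 3: P = [[1, 2, 3], [4, 5, 6]].

So P = [[1, 2, 3], [4, 5, 6]].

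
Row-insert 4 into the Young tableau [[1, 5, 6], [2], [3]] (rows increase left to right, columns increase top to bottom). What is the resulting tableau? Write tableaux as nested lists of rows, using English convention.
In row 1, 4 replaces 5 (the leftmost entry greater than 4); 5 is bumped to row 2. 5 is appended to row 2. The new tableau is [[1, 4, 6], [2, 5], [3]].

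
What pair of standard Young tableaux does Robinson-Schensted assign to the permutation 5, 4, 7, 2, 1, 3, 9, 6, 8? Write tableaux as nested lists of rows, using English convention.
P = [[1, 3, 6, 8], [2, 7, 9], [4], [5]], Q = [[1, 3, 7, 9], [2, 6, 8], [4], [5]]

Insert each entry of the permutation into P by Schensted row insertion, recording in Q the position of each new cell.

Insert 5: appended to row 1. P = [[5]], Q = [[1]].
Insert 4: 4 bumps 5 from row 1; 5 starts row 2. P = [[4], [5]], Q = [[1], [2]].
Insert 7: appended to row 1. P = [[4, 7], [5]], Q = [[1, 3], [2]].
Insert 2: 2 bumps 4 from row 1; 4 bumps 5 from row 2; 5 starts row 3. P = [[2, 7], [4], [5]], Q = [[1, 3], [2], [4]].
Insert 1: 1 bumps 2 from row 1; 2 bumps 4 from row 2; 4 bumps 5 from row 3; 5 starts row 4. P = [[1, 7], [2], [4], [5]], Q = [[1, 3], [2], [4], [5]].
Insert 3: 3 bumps 7 from row 1; 7 appends to row 2. P = [[1, 3], [2, 7], [4], [5]], Q = [[1, 3], [2, 6], [4], [5]].
Insert 9: appended to row 1. P = [[1, 3, 9], [2, 7], [4], [5]], Q = [[1, 3, 7], [2, 6], [4], [5]].
Insert 6: 6 bumps 9 from row 1; 9 appends to row 2. P = [[1, 3, 6], [2, 7, 9], [4], [5]], Q = [[1, 3, 7], [2, 6, 8], [4], [5]].
Insert 8: appended to row 1. P = [[1, 3, 6, 8], [2, 7, 9], [4], [5]], Q = [[1, 3, 7, 9], [2, 6, 8], [4], [5]].

So P = [[1, 3, 6, 8], [2, 7, 9], [4], [5]], Q = [[1, 3, 7, 9], [2, 6, 8], [4], [5]].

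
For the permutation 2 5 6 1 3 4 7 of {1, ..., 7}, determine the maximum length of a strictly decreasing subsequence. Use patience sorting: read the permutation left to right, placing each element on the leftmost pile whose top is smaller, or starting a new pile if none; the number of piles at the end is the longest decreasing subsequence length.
2: new pile. tops = [2]
5: onto pile 1 (replacing 2). tops = [5]
6: onto pile 1 (replacing 5). tops = [6]
1: new pile. tops = [6, 1]
3: onto pile 2 (replacing 1). tops = [6, 3]
4: onto pile 2 (replacing 3). tops = [6, 4]
7: onto pile 1 (replacing 6). tops = [7, 4]

2 piles, so the longest decreasing subsequence has length 2.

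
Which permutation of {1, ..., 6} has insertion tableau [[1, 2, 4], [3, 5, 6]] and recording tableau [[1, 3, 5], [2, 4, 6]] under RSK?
3 1 5 2 6 4

Reverse the RSK construction: for i from n down to 1, find the cell of Q containing i, remove the entry at that cell from P, and reverse-bump it up through P; the value ejected from row 1 is w(i).

Step i=6: Q has 6 at row 2, column 3; remove 6 from row 2 of P and reverse-bump: 6 enters row 1 and ejects 4. So w(6) = 4. P is now [[1, 2, 6], [3, 5]].
Step i=5: Q has 5 at row 1, column 3; remove that cell from P, ejecting 6. So w(5) = 6. P is now [[1, 2], [3, 5]].
Step i=4: Q has 4 at row 2, column 2; remove 5 from row 2 of P and reverse-bump: 5 enters row 1 and ejects 2. So w(4) = 2. P is now [[1, 5], [3]].
Step i=3: Q has 3 at row 1, column 2; remove that cell from P, ejecting 5. So w(3) = 5. P is now [[1], [3]].
Step i=2: Q has 2 at row 2, column 1; remove 3 from row 2 of P and reverse-bump: 3 enters row 1 and ejects 1. So w(2) = 1. P is now [[3]].
Step i=1: Q has 1 at row 1, column 1; remove that cell from P, ejecting 3. So w(1) = 3. P is now [].

So w = 3 1 5 2 6 4.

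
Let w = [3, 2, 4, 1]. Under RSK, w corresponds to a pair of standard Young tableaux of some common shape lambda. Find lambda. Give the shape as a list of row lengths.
[2, 1, 1]

Row-insert each entry into an empty tableau.

After inserting 3: P = [[3]].
After inserting 2: P = [[2], [3]].
After inserting 4: P = [[2, 4], [3]].
After inserting 1: P = [[1, 4], [2], [3]].

The final insertion tableau P = [[1, 4], [2], [3]] has shape [2, 1, 1].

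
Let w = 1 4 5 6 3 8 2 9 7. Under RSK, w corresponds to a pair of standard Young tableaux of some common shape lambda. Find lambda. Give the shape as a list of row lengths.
[6, 2, 1]

Row-insert each entry into an empty tableau.

After inserting 1: P = [[1]].
After inserting 4: P = [[1, 4]].
After inserting 5: P = [[1, 4, 5]].
After inserting 6: P = [[1, 4, 5, 6]].
After inserting 3: P = [[1, 3, 5, 6], [4]].
After inserting 8: P = [[1, 3, 5, 6, 8], [4]].
After inserting 2: P = [[1, 2, 5, 6, 8], [3], [4]].
After inserting 9: P = [[1, 2, 5, 6, 8, 9], [3], [4]].
After inserting 7: P = [[1, 2, 5, 6, 7, 9], [3, 8], [4]].

The final insertion tableau P = [[1, 2, 5, 6, 7, 9], [3, 8], [4]] has shape [6, 2, 1].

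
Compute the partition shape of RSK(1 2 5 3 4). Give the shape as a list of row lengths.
[4, 1]

Row-insert each entry into an empty tableau.

After inserting 1: P = [[1]].
After inserting 2: P = [[1, 2]].
After inserting 5: P = [[1, 2, 5]].
After inserting 3: P = [[1, 2, 3], [5]].
After inserting 4: P = [[1, 2, 3, 4], [5]].

The final insertion tableau P = [[1, 2, 3, 4], [5]] has shape [4, 1].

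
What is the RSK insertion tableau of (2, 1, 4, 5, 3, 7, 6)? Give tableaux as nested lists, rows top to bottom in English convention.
After inserting 2: P = [[2]].
After inserting 1: P = [[1], [2]].
After inserting 4: P = [[1, 4], [2]].
After inserting 5: P = [[1, 4, 5], [2]].
After inserting 3: P = [[1, 3, 5], [2, 4]].
After inserting 7: P = [[1, 3, 5, 7], [2, 4]].
After inserting 6: P = [[1, 3, 5, 6], [2, 4, 7]].

So P = [[1, 3, 5, 6], [2, 4, 7]].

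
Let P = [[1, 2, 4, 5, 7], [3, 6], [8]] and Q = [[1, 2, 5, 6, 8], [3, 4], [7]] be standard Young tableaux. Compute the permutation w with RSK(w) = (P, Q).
3 8 1 2 4 6 5 7

Reverse the RSK construction: for i from n down to 1, find the cell of Q containing i, remove the entry at that cell from P, and reverse-bump it up through P; the value ejected from row 1 is w(i).

Step i=8: Q has 8 at row 1, column 5; remove that cell from P, ejecting 7. So w(8) = 7. P is now [[1, 2, 4, 5], [3, 6], [8]].
Step i=7: Q has 7 at row 3, column 1; remove 8 from row 3 of P and reverse-bump: 8 enters row 2 and ejects 6; 6 enters row 1 and ejects 5. So w(7) = 5. P is now [[1, 2, 4, 6], [3, 8]].
Step i=6: Q has 6 at row 1, column 4; remove that cell from P, ejecting 6. So w(6) = 6. P is now [[1, 2, 4], [3, 8]].
Step i=5: Q has 5 at row 1, column 3; remove that cell from P, ejecting 4. So w(5) = 4. P is now [[1, 2], [3, 8]].
Step i=4: Q has 4 at row 2, column 2; remove 8 from row 2 of P and reverse-bump: 8 enters row 1 and ejects 2. So w(4) = 2. P is now [[1, 8], [3]].
Step i=3: Q has 3 at row 2, column 1; remove 3 from row 2 of P and reverse-bump: 3 enters row 1 and ejects 1. So w(3) = 1. P is now [[3, 8]].
Step i=2: Q has 2 at row 1, column 2; remove that cell from P, ejecting 8. So w(2) = 8. P is now [[3]].
Step i=1: Q has 1 at row 1, column 1; remove that cell from P, ejecting 3. So w(1) = 3. P is now [].

So w = 3 8 1 2 4 6 5 7.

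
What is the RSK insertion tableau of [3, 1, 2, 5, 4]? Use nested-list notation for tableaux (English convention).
P = [[1, 2, 4], [3, 5]]

Insert 3: appended to row 1. P = [[3]].
Insert 1: 1 bumps 3 from row 1; 3 starts row 2. P = [[1], [3]].
Insert 2: appended to row 1. P = [[1, 2], [3]].
Insert 5: appended to row 1. P = [[1, 2, 5], [3]].
Insert 4: 4 bumps 5 from row 1; 5 appends to row 2. P = [[1, 2, 4], [3, 5]].

So P = [[1, 2, 4], [3, 5]].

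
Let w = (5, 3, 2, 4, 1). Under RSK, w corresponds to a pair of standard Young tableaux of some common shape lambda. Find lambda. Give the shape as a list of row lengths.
[2, 1, 1, 1]

Row-insert each entry into an empty tableau.

After inserting 5: P = [[5]].
After inserting 3: P = [[3], [5]].
After inserting 2: P = [[2], [3], [5]].
After inserting 4: P = [[2, 4], [3], [5]].
After inserting 1: P = [[1, 4], [2], [3], [5]].

The final insertion tableau P = [[1, 4], [2], [3], [5]] has shape [2, 1, 1, 1].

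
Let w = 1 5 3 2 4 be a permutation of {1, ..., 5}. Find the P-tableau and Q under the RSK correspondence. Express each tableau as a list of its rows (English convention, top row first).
Insert each entry of the permutation into P by Schensted row insertion, recording in Q the position of each new cell.

Insert 1: appended to row 1. P = [[1]].
Insert 5: appended to row 1. P = [[1, 5]].
Insert 3: 3 bumps 5 from row 1; 5 starts row 2. P = [[1, 3], [5]].
Insert 2: 2 bumps 3 from row 1; 3 bumps 5 from row 2; 5 starts row 3. P = [[1, 2], [3], [5]].
Insert 4: appended to row 1. P = [[1, 2, 4], [3], [5]].

So P = [[1, 2, 4], [3], [5]], Q = [[1, 2, 5], [3], [4]].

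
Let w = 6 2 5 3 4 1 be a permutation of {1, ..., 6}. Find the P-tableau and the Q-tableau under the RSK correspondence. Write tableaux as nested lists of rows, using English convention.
Insert each entry of the permutation into P by Schensted row insertion, recording in Q the position of each new cell.

After inserting 6: P = [[6]].
After inserting 2: P = [[2], [6]].
After inserting 5: P = [[2, 5], [6]].
After inserting 3: P = [[2, 3], [5], [6]].
After inserting 4: P = [[2, 3, 4], [5], [6]].
After inserting 1: P = [[1, 3, 4], [2], [5], [6]].

So P = [[1, 3, 4], [2], [5], [6]], Q = [[1, 3, 5], [2], [4], [6]].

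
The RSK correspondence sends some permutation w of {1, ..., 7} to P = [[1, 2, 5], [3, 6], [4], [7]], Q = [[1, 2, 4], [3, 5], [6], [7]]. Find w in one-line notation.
Reverse the RSK construction: for i from n down to 1, find the cell of Q containing i, remove the entry at that cell from P, and reverse-bump it up through P; the value ejected from row 1 is w(i).

Step i=7: Q has 7 at row 4, column 1; remove 7 from row 4 of P and reverse-bump: 7 enters row 3 and ejects 4; 4 enters row 2 and ejects 3; 3 enters row 1 and ejects 2. So w(7) = 2. P is now [[1, 3, 5], [4, 6], [7]].
Step i=6: Q has 6 at row 3, column 1; remove 7 from row 3 of P and reverse-bump: 7 enters row 2 and ejects 6; 6 enters row 1 and ejects 5. So w(6) = 5. P is now [[1, 3, 6], [4, 7]].
Step i=5: Q has 5 at row 2, column 2; remove 7 from row 2 of P and reverse-bump: 7 enters row 1 and ejects 6. So w(5) = 6. P is now [[1, 3, 7], [4]].
Step i=4: Q has 4 at row 1, column 3; remove that cell from P, ejecting 7. So w(4) = 7. P is now [[1, 3], [4]].
Step i=3: Q has 3 at row 2, column 1; remove 4 from row 2 of P and reverse-bump: 4 enters row 1 and ejects 3. So w(3) = 3. P is now [[1, 4]].
Step i=2: Q has 2 at row 1, column 2; remove that cell from P, ejecting 4. So w(2) = 4. P is now [[1]].
Step i=1: Q has 1 at row 1, column 1; remove that cell from P, ejecting 1. So w(1) = 1. P is now [].

So w = 1 4 3 7 6 5 2.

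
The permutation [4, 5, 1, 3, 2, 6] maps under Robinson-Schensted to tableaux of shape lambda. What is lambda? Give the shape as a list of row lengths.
Row-insert each entry into an empty tableau.

After inserting 4: P = [[4]].
After inserting 5: P = [[4, 5]].
After inserting 1: P = [[1, 5], [4]].
After inserting 3: P = [[1, 3], [4, 5]].
After inserting 2: P = [[1, 2], [3, 5], [4]].
After inserting 6: P = [[1, 2, 6], [3, 5], [4]].

The final insertion tableau P = [[1, 2, 6], [3, 5], [4]] has shape [3, 2, 1].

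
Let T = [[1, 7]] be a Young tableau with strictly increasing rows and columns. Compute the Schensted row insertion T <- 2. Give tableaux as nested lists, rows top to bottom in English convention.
[[1, 2], [7]]

In row 1, 2 replaces 7 (the leftmost entry greater than 2); 7 is bumped to row 2. 7 starts a new row 2. The new tableau is [[1, 2], [7]].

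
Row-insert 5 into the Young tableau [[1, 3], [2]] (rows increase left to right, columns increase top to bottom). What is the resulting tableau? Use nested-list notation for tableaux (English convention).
5 is larger than every entry of row 1, so it is appended to row 1. The new tableau is [[1, 3, 5], [2]].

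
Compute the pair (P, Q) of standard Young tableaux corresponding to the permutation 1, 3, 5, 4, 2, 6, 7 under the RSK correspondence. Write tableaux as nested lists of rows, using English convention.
P = [[1, 2, 4, 6, 7], [3], [5]], Q = [[1, 2, 3, 6, 7], [4], [5]]

Insert each entry of the permutation into P by Schensted row insertion, recording in Q the position of each new cell.

Insert 1: appended to row 1. P = [[1]], Q = [[1]].
Insert 3: appended to row 1. P = [[1, 3]], Q = [[1, 2]].
Insert 5: appended to row 1. P = [[1, 3, 5]], Q = [[1, 2, 3]].
Insert 4: 4 bumps 5 from row 1; 5 starts row 2. P = [[1, 3, 4], [5]], Q = [[1, 2, 3], [4]].
Insert 2: 2 bumps 3 from row 1; 3 bumps 5 from row 2; 5 starts row 3. P = [[1, 2, 4], [3], [5]], Q = [[1, 2, 3], [4], [5]].
Insert 6: appended to row 1. P = [[1, 2, 4, 6], [3], [5]], Q = [[1, 2, 3, 6], [4], [5]].
Insert 7: appended to row 1. P = [[1, 2, 4, 6, 7], [3], [5]], Q = [[1, 2, 3, 6, 7], [4], [5]].

So P = [[1, 2, 4, 6, 7], [3], [5]], Q = [[1, 2, 3, 6, 7], [4], [5]].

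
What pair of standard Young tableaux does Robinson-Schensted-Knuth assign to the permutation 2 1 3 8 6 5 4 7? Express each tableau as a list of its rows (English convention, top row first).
Insert each entry of the permutation into P by Schensted row insertion, recording in Q the position of each new cell.

Insert 2: appended to row 1. P = [[2]].
Insert 1: 1 bumps 2 from row 1; 2 starts row 2. P = [[1], [2]].
Insert 3: appended to row 1. P = [[1, 3], [2]].
Insert 8: appended to row 1. P = [[1, 3, 8], [2]].
Insert 6: 6 bumps 8 from row 1; 8 appends to row 2. P = [[1, 3, 6], [2, 8]].
Insert 5: 5 bumps 6 from row 1; 6 bumps 8 from row 2; 8 starts row 3. P = [[1, 3, 5], [2, 6], [8]].
Insert 4: 4 bumps 5 from row 1; 5 bumps 6 from row 2; 6 bumps 8 from row 3; 8 starts row 4. P = [[1, 3, 4], [2, 5], [6], [8]].
Insert 7: appended to row 1. P = [[1, 3, 4, 7], [2, 5], [6], [8]].

So P = [[1, 3, 4, 7], [2, 5], [6], [8]], Q = [[1, 3, 4, 8], [2, 5], [6], [7]].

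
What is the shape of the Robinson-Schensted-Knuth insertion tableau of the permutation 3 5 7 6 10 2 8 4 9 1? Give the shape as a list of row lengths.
RSK row insertion gives P = [[1, 4, 6, 8, 9], [2, 5], [3, 10], [7]], which has shape [5, 2, 2, 1].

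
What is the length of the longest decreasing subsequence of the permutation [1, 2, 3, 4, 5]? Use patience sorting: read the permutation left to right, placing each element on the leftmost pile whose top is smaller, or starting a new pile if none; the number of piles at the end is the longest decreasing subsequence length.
1: new pile. tops = [1]
2: onto pile 1 (replacing 1). tops = [2]
3: onto pile 1 (replacing 2). tops = [3]
4: onto pile 1 (replacing 3). tops = [4]
5: onto pile 1 (replacing 4). tops = [5]

1 piles, so the longest decreasing subsequence has length 1.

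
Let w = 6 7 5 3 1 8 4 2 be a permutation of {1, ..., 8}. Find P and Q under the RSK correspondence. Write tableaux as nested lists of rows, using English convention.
Insert each entry of the permutation into P by Schensted row insertion, recording in Q the position of each new cell.

After inserting 6: P = [[6]].
After inserting 7: P = [[6, 7]].
After inserting 5: P = [[5, 7], [6]].
After inserting 3: P = [[3, 7], [5], [6]].
After inserting 1: P = [[1, 7], [3], [5], [6]].
After inserting 8: P = [[1, 7, 8], [3], [5], [6]].
After inserting 4: P = [[1, 4, 8], [3, 7], [5], [6]].
After inserting 2: P = [[1, 2, 8], [3, 4], [5, 7], [6]].

So P = [[1, 2, 8], [3, 4], [5, 7], [6]], Q = [[1, 2, 6], [3, 7], [4, 8], [5]].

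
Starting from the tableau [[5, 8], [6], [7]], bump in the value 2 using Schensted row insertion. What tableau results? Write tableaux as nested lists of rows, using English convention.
[[2, 8], [5], [6], [7]]

In row 1, 2 replaces 5 (the leftmost entry greater than 2); 5 is bumped to row 2. In row 2, 5 replaces 6 (the leftmost entry greater than 5); 6 is bumped to row 3. In row 3, 6 replaces 7 (the leftmost entry greater than 6); 7 is bumped to row 4. 7 starts a new row 4. The new tableau is [[2, 8], [5], [6], [7]].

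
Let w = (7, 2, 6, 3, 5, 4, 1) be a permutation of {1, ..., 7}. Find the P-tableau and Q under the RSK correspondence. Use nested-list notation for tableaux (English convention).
Insert each entry of the permutation into P by Schensted row insertion, recording in Q the position of each new cell.

After inserting 7: P = [[7]].
After inserting 2: P = [[2], [7]].
After inserting 6: P = [[2, 6], [7]].
After inserting 3: P = [[2, 3], [6], [7]].
After inserting 5: P = [[2, 3, 5], [6], [7]].
After inserting 4: P = [[2, 3, 4], [5], [6], [7]].
After inserting 1: P = [[1, 3, 4], [2], [5], [6], [7]].

So P = [[1, 3, 4], [2], [5], [6], [7]], Q = [[1, 3, 5], [2], [4], [6], [7]].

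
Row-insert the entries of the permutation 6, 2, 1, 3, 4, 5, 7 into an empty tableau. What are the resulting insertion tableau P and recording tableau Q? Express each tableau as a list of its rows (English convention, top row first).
P = [[1, 3, 4, 5, 7], [2], [6]], Q = [[1, 4, 5, 6, 7], [2], [3]]

Insert each entry of the permutation into P by Schensted row insertion, recording in Q the position of each new cell.

Insert 6: appended to row 1. P = [[6]].
Insert 2: 2 bumps 6 from row 1; 6 starts row 2. P = [[2], [6]].
Insert 1: 1 bumps 2 from row 1; 2 bumps 6 from row 2; 6 starts row 3. P = [[1], [2], [6]].
Insert 3: appended to row 1. P = [[1, 3], [2], [6]].
Insert 4: appended to row 1. P = [[1, 3, 4], [2], [6]].
Insert 5: appended to row 1. P = [[1, 3, 4, 5], [2], [6]].
Insert 7: appended to row 1. P = [[1, 3, 4, 5, 7], [2], [6]].

So P = [[1, 3, 4, 5, 7], [2], [6]], Q = [[1, 4, 5, 6, 7], [2], [3]].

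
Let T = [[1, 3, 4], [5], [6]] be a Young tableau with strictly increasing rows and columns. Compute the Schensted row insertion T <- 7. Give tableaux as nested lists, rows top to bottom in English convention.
7 is larger than every entry of row 1, so it is appended to row 1. The new tableau is [[1, 3, 4, 7], [5], [6]].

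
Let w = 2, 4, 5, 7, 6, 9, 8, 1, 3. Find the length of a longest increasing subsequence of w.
5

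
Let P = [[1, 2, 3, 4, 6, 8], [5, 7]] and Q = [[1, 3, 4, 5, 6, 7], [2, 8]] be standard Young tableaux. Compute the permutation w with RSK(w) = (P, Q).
5 1 2 3 4 7 8 6

Reverse the RSK construction: for i from n down to 1, find the cell of Q containing i, remove the entry at that cell from P, and reverse-bump it up through P; the value ejected from row 1 is w(i).

Step i=8: Q has 8 at row 2, column 2; remove 7 from row 2 of P and reverse-bump: 7 enters row 1 and ejects 6. So w(8) = 6. P is now [[1, 2, 3, 4, 7, 8], [5]].
Step i=7: Q has 7 at row 1, column 6; remove that cell from P, ejecting 8. So w(7) = 8. P is now [[1, 2, 3, 4, 7], [5]].
Step i=6: Q has 6 at row 1, column 5; remove that cell from P, ejecting 7. So w(6) = 7. P is now [[1, 2, 3, 4], [5]].
Step i=5: Q has 5 at row 1, column 4; remove that cell from P, ejecting 4. So w(5) = 4. P is now [[1, 2, 3], [5]].
Step i=4: Q has 4 at row 1, column 3; remove that cell from P, ejecting 3. So w(4) = 3. P is now [[1, 2], [5]].
Step i=3: Q has 3 at row 1, column 2; remove that cell from P, ejecting 2. So w(3) = 2. P is now [[1], [5]].
Step i=2: Q has 2 at row 2, column 1; remove 5 from row 2 of P and reverse-bump: 5 enters row 1 and ejects 1. So w(2) = 1. P is now [[5]].
Step i=1: Q has 1 at row 1, column 1; remove that cell from P, ejecting 5. So w(1) = 5. P is now [].

So w = 5 1 2 3 4 7 8 6.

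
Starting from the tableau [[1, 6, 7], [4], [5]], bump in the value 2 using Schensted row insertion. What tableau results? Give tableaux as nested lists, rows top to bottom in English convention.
[[1, 2, 7], [4, 6], [5]]

In row 1, 2 replaces 6 (the leftmost entry greater than 2); 6 is bumped to row 2. 6 is appended to row 2. The new tableau is [[1, 2, 7], [4, 6], [5]].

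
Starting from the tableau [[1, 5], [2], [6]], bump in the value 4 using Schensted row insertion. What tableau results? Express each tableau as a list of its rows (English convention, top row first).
[[1, 4], [2, 5], [6]]

In row 1, 4 replaces 5 (the leftmost entry greater than 4); 5 is bumped to row 2. 5 is appended to row 2. The new tableau is [[1, 4], [2, 5], [6]].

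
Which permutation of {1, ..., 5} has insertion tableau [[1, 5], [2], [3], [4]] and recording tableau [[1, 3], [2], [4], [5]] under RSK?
Reverse RSK: for i = n, n-1, ..., 1, locate i in Q, remove the corresponding corner cell from P, and reverse-bump its entry up through P; the value ejected from row 1 is w(i).

So w = 4 3 5 2 1.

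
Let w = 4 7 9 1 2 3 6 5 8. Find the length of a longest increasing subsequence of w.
5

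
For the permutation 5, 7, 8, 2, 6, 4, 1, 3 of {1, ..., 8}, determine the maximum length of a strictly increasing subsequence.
3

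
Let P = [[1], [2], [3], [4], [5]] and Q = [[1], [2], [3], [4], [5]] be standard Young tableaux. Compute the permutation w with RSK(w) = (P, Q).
Reverse the RSK construction: for i from n down to 1, find the cell of Q containing i, remove the entry at that cell from P, and reverse-bump it up through P; the value ejected from row 1 is w(i).

Step i=5: Q has 5 at row 5, column 1; remove 5 from row 5 of P and reverse-bump: 5 enters row 4 and ejects 4; 4 enters row 3 and ejects 3; 3 enters row 2 and ejects 2; 2 enters row 1 and ejects 1. So w(5) = 1. P is now [[2], [3], [4], [5]].
Step i=4: Q has 4 at row 4, column 1; remove 5 from row 4 of P and reverse-bump: 5 enters row 3 and ejects 4; 4 enters row 2 and ejects 3; 3 enters row 1 and ejects 2. So w(4) = 2. P is now [[3], [4], [5]].
Step i=3: Q has 3 at row 3, column 1; remove 5 from row 3 of P and reverse-bump: 5 enters row 2 and ejects 4; 4 enters row 1 and ejects 3. So w(3) = 3. P is now [[4], [5]].
Step i=2: Q has 2 at row 2, column 1; remove 5 from row 2 of P and reverse-bump: 5 enters row 1 and ejects 4. So w(2) = 4. P is now [[5]].
Step i=1: Q has 1 at row 1, column 1; remove that cell from P, ejecting 5. So w(1) = 5. P is now [].

So w = 5 4 3 2 1.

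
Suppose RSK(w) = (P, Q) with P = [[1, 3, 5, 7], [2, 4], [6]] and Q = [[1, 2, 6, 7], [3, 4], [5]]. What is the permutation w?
Reverse the RSK construction: for i from n down to 1, find the cell of Q containing i, remove the entry at that cell from P, and reverse-bump it up through P; the value ejected from row 1 is w(i).

Step i=7: Q has 7 at row 1, column 4; remove that cell from P, ejecting 7. So w(7) = 7. P is now [[1, 3, 5], [2, 4], [6]].
Step i=6: Q has 6 at row 1, column 3; remove that cell from P, ejecting 5. So w(6) = 5. P is now [[1, 3], [2, 4], [6]].
Step i=5: Q has 5 at row 3, column 1; remove 6 from row 3 of P and reverse-bump: 6 enters row 2 and ejects 4; 4 enters row 1 and ejects 3. So w(5) = 3. P is now [[1, 4], [2, 6]].
Step i=4: Q has 4 at row 2, column 2; remove 6 from row 2 of P and reverse-bump: 6 enters row 1 and ejects 4. So w(4) = 4. P is now [[1, 6], [2]].
Step i=3: Q has 3 at row 2, column 1; remove 2 from row 2 of P and reverse-bump: 2 enters row 1 and ejects 1. So w(3) = 1. P is now [[2, 6]].
Step i=2: Q has 2 at row 1, column 2; remove that cell from P, ejecting 6. So w(2) = 6. P is now [[2]].
Step i=1: Q has 1 at row 1, column 1; remove that cell from P, ejecting 2. So w(1) = 2. P is now [].

So w = 2 6 1 4 3 5 7.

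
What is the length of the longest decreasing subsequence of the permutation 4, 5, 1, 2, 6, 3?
2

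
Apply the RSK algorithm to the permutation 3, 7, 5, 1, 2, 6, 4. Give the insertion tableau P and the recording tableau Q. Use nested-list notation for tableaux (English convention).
Insert each entry of the permutation into P by Schensted row insertion, recording in Q the position of each new cell.

Insert 3: appended to row 1. P = [[3]].
Insert 7: appended to row 1. P = [[3, 7]].
Insert 5: 5 bumps 7 from row 1; 7 starts row 2. P = [[3, 5], [7]].
Insert 1: 1 bumps 3 from row 1; 3 bumps 7 from row 2; 7 starts row 3. P = [[1, 5], [3], [7]].
Insert 2: 2 bumps 5 from row 1; 5 appends to row 2. P = [[1, 2], [3, 5], [7]].
Insert 6: appended to row 1. P = [[1, 2, 6], [3, 5], [7]].
Insert 4: 4 bumps 6 from row 1; 6 appends to row 2. P = [[1, 2, 4], [3, 5, 6], [7]].

So P = [[1, 2, 4], [3, 5, 6], [7]], Q = [[1, 2, 6], [3, 5, 7], [4]].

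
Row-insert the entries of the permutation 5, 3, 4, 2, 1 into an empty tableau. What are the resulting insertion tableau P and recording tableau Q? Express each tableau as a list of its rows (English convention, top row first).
P = [[1, 4], [2], [3], [5]], Q = [[1, 3], [2], [4], [5]]

Insert each entry of the permutation into P by Schensted row insertion, recording in Q the position of each new cell.

Insert 5: appended to row 1. P = [[5]].
Insert 3: 3 bumps 5 from row 1; 5 starts row 2. P = [[3], [5]].
Insert 4: appended to row 1. P = [[3, 4], [5]].
Insert 2: 2 bumps 3 from row 1; 3 bumps 5 from row 2; 5 starts row 3. P = [[2, 4], [3], [5]].
Insert 1: 1 bumps 2 from row 1; 2 bumps 3 from row 2; 3 bumps 5 from row 3; 5 starts row 4. P = [[1, 4], [2], [3], [5]].

So P = [[1, 4], [2], [3], [5]], Q = [[1, 3], [2], [4], [5]].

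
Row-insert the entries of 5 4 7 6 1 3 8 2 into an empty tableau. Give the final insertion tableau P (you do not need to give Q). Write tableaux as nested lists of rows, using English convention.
P = [[1, 2, 8], [3, 6], [4, 7], [5]]

Insert 5: appended to row 1. P = [[5]].
Insert 4: 4 bumps 5 from row 1; 5 starts row 2. P = [[4], [5]].
Insert 7: appended to row 1. P = [[4, 7], [5]].
Insert 6: 6 bumps 7 from row 1; 7 appends to row 2. P = [[4, 6], [5, 7]].
Insert 1: 1 bumps 4 from row 1; 4 bumps 5 from row 2; 5 starts row 3. P = [[1, 6], [4, 7], [5]].
Insert 3: 3 bumps 6 from row 1; 6 bumps 7 from row 2; 7 appends to row 3. P = [[1, 3], [4, 6], [5, 7]].
Insert 8: appended to row 1. P = [[1, 3, 8], [4, 6], [5, 7]].
Insert 2: 2 bumps 3 from row 1; 3 bumps 4 from row 2; 4 bumps 5 from row 3; 5 starts row 4. P = [[1, 2, 8], [3, 6], [4, 7], [5]].

So P = [[1, 2, 8], [3, 6], [4, 7], [5]].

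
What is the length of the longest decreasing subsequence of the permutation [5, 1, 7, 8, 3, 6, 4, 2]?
4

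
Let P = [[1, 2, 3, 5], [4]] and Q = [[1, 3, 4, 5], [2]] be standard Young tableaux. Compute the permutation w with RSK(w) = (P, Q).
Reverse the RSK construction: for i from n down to 1, find the cell of Q containing i, remove the entry at that cell from P, and reverse-bump it up through P; the value ejected from row 1 is w(i).

Step i=5: Q has 5 at row 1, column 4; remove that cell from P, ejecting 5. So w(5) = 5. P is now [[1, 2, 3], [4]].
Step i=4: Q has 4 at row 1, column 3; remove that cell from P, ejecting 3. So w(4) = 3. P is now [[1, 2], [4]].
Step i=3: Q has 3 at row 1, column 2; remove that cell from P, ejecting 2. So w(3) = 2. P is now [[1], [4]].
Step i=2: Q has 2 at row 2, column 1; remove 4 from row 2 of P and reverse-bump: 4 enters row 1 and ejects 1. So w(2) = 1. P is now [[4]].
Step i=1: Q has 1 at row 1, column 1; remove that cell from P, ejecting 4. So w(1) = 4. P is now [].

So w = 4 1 2 3 5.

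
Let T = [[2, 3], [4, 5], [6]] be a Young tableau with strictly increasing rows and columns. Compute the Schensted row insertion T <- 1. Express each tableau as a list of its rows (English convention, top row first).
[[1, 3], [2, 5], [4], [6]]

In row 1, 1 replaces 2 (the leftmost entry greater than 1); 2 is bumped to row 2. In row 2, 2 replaces 4 (the leftmost entry greater than 2); 4 is bumped to row 3. In row 3, 4 replaces 6 (the leftmost entry greater than 4); 6 is bumped to row 4. 6 starts a new row 4. The new tableau is [[1, 3], [2, 5], [4], [6]].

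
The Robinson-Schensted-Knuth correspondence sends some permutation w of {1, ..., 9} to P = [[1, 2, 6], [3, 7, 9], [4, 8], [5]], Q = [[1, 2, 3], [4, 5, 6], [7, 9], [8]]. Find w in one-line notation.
5 8 9 1 4 7 3 2 6

Reverse the RSK construction: for i from n down to 1, find the cell of Q containing i, remove the entry at that cell from P, and reverse-bump it up through P; the value ejected from row 1 is w(i).

Step i=9: Q has 9 at row 3, column 2; remove 8 from row 3 of P and reverse-bump: 8 enters row 2 and ejects 7; 7 enters row 1 and ejects 6. So w(9) = 6. P is now [[1, 2, 7], [3, 8, 9], [4], [5]].
Step i=8: Q has 8 at row 4, column 1; remove 5 from row 4 of P and reverse-bump: 5 enters row 3 and ejects 4; 4 enters row 2 and ejects 3; 3 enters row 1 and ejects 2. So w(8) = 2. P is now [[1, 3, 7], [4, 8, 9], [5]].
Step i=7: Q has 7 at row 3, column 1; remove 5 from row 3 of P and reverse-bump: 5 enters row 2 and ejects 4; 4 enters row 1 and ejects 3. So w(7) = 3. P is now [[1, 4, 7], [5, 8, 9]].
Step i=6: Q has 6 at row 2, column 3; remove 9 from row 2 of P and reverse-bump: 9 enters row 1 and ejects 7. So w(6) = 7. P is now [[1, 4, 9], [5, 8]].
Step i=5: Q has 5 at row 2, column 2; remove 8 from row 2 of P and reverse-bump: 8 enters row 1 and ejects 4. So w(5) = 4. P is now [[1, 8, 9], [5]].
Step i=4: Q has 4 at row 2, column 1; remove 5 from row 2 of P and reverse-bump: 5 enters row 1 and ejects 1. So w(4) = 1. P is now [[5, 8, 9]].
Step i=3: Q has 3 at row 1, column 3; remove that cell from P, ejecting 9. So w(3) = 9. P is now [[5, 8]].
Step i=2: Q has 2 at row 1, column 2; remove that cell from P, ejecting 8. So w(2) = 8. P is now [[5]].
Step i=1: Q has 1 at row 1, column 1; remove that cell from P, ejecting 5. So w(1) = 5. P is now [].

So w = 5 8 9 1 4 7 3 2 6.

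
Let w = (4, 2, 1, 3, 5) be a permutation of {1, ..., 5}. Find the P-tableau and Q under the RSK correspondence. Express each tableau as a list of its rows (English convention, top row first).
P = [[1, 3, 5], [2], [4]], Q = [[1, 4, 5], [2], [3]]

Insert each entry of the permutation into P by Schensted row insertion, recording in Q the position of each new cell.

Insert 4: appended to row 1. P = [[4]].
Insert 2: 2 bumps 4 from row 1; 4 starts row 2. P = [[2], [4]].
Insert 1: 1 bumps 2 from row 1; 2 bumps 4 from row 2; 4 starts row 3. P = [[1], [2], [4]].
Insert 3: appended to row 1. P = [[1, 3], [2], [4]].
Insert 5: appended to row 1. P = [[1, 3, 5], [2], [4]].

So P = [[1, 3, 5], [2], [4]], Q = [[1, 4, 5], [2], [3]].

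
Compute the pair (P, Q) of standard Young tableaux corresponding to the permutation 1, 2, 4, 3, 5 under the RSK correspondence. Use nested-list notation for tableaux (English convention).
Insert each entry of the permutation into P by Schensted row insertion, recording in Q the position of each new cell.

After inserting 1: P = [[1]].
After inserting 2: P = [[1, 2]].
After inserting 4: P = [[1, 2, 4]].
After inserting 3: P = [[1, 2, 3], [4]].
After inserting 5: P = [[1, 2, 3, 5], [4]].

So P = [[1, 2, 3, 5], [4]], Q = [[1, 2, 3, 5], [4]].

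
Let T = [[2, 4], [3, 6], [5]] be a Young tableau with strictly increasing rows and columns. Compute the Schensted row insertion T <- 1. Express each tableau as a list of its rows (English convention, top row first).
In row 1, 1 replaces 2 (the leftmost entry greater than 1); 2 is bumped to row 2. In row 2, 2 replaces 3 (the leftmost entry greater than 2); 3 is bumped to row 3. In row 3, 3 replaces 5 (the leftmost entry greater than 3); 5 is bumped to row 4. 5 starts a new row 4. The new tableau is [[1, 4], [2, 6], [3], [5]].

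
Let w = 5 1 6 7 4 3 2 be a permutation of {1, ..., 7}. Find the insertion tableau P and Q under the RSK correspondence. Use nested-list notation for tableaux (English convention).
P = [[1, 2, 7], [3, 6], [4], [5]], Q = [[1, 3, 4], [2, 5], [6], [7]]

Insert each entry of the permutation into P by Schensted row insertion, recording in Q the position of each new cell.

After inserting 5: P = [[5]].
After inserting 1: P = [[1], [5]].
After inserting 6: P = [[1, 6], [5]].
After inserting 7: P = [[1, 6, 7], [5]].
After inserting 4: P = [[1, 4, 7], [5, 6]].
After inserting 3: P = [[1, 3, 7], [4, 6], [5]].
After inserting 2: P = [[1, 2, 7], [3, 6], [4], [5]].

So P = [[1, 2, 7], [3, 6], [4], [5]], Q = [[1, 3, 4], [2, 5], [6], [7]].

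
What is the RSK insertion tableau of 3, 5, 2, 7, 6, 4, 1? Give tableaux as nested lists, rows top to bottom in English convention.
P = [[1, 4, 6], [2, 5], [3], [7]]

Insert 3: appended to row 1. P = [[3]].
Insert 5: appended to row 1. P = [[3, 5]].
Insert 2: 2 bumps 3 from row 1; 3 starts row 2. P = [[2, 5], [3]].
Insert 7: appended to row 1. P = [[2, 5, 7], [3]].
Insert 6: 6 bumps 7 from row 1; 7 appends to row 2. P = [[2, 5, 6], [3, 7]].
Insert 4: 4 bumps 5 from row 1; 5 bumps 7 from row 2; 7 starts row 3. P = [[2, 4, 6], [3, 5], [7]].
Insert 1: 1 bumps 2 from row 1; 2 bumps 3 from row 2; 3 bumps 7 from row 3; 7 starts row 4. P = [[1, 4, 6], [2, 5], [3], [7]].

So P = [[1, 4, 6], [2, 5], [3], [7]].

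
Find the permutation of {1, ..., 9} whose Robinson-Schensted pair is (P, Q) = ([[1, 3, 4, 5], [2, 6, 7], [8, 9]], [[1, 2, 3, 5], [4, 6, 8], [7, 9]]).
Reverse the RSK construction: for i from n down to 1, find the cell of Q containing i, remove the entry at that cell from P, and reverse-bump it up through P; the value ejected from row 1 is w(i).

Step i=9: Q has 9 at row 3, column 2; remove 9 from row 3 of P and reverse-bump: 9 enters row 2 and ejects 7; 7 enters row 1 and ejects 5. So w(9) = 5. P is now [[1, 3, 4, 7], [2, 6, 9], [8]].
Step i=8: Q has 8 at row 2, column 3; remove 9 from row 2 of P and reverse-bump: 9 enters row 1 and ejects 7. So w(8) = 7. P is now [[1, 3, 4, 9], [2, 6], [8]].
Step i=7: Q has 7 at row 3, column 1; remove 8 from row 3 of P and reverse-bump: 8 enters row 2 and ejects 6; 6 enters row 1 and ejects 4. So w(7) = 4. P is now [[1, 3, 6, 9], [2, 8]].
Step i=6: Q has 6 at row 2, column 2; remove 8 from row 2 of P and reverse-bump: 8 enters row 1 and ejects 6. So w(6) = 6. P is now [[1, 3, 8, 9], [2]].
Step i=5: Q has 5 at row 1, column 4; remove that cell from P, ejecting 9. So w(5) = 9. P is now [[1, 3, 8], [2]].
Step i=4: Q has 4 at row 2, column 1; remove 2 from row 2 of P and reverse-bump: 2 enters row 1 and ejects 1. So w(4) = 1. P is now [[2, 3, 8]].
Step i=3: Q has 3 at row 1, column 3; remove that cell from P, ejecting 8. So w(3) = 8. P is now [[2, 3]].
Step i=2: Q has 2 at row 1, column 2; remove that cell from P, ejecting 3. So w(2) = 3. P is now [[2]].
Step i=1: Q has 1 at row 1, column 1; remove that cell from P, ejecting 2. So w(1) = 2. P is now [].

So w = 2 3 8 1 9 6 4 7 5.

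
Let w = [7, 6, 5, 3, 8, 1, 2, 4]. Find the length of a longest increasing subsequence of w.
3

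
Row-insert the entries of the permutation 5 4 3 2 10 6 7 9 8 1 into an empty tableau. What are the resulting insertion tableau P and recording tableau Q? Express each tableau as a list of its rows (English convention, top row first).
P = [[1, 6, 7, 8], [2, 9], [3, 10], [4], [5]], Q = [[1, 5, 7, 8], [2, 6], [3, 9], [4], [10]]

Insert each entry of the permutation into P by Schensted row insertion, recording in Q the position of each new cell.

Insert 5: appended to row 1. P = [[5]].
Insert 4: 4 bumps 5 from row 1; 5 starts row 2. P = [[4], [5]].
Insert 3: 3 bumps 4 from row 1; 4 bumps 5 from row 2; 5 starts row 3. P = [[3], [4], [5]].
Insert 2: 2 bumps 3 from row 1; 3 bumps 4 from row 2; 4 bumps 5 from row 3; 5 starts row 4. P = [[2], [3], [4], [5]].
Insert 10: appended to row 1. P = [[2, 10], [3], [4], [5]].
Insert 6: 6 bumps 10 from row 1; 10 appends to row 2. P = [[2, 6], [3, 10], [4], [5]].
Insert 7: appended to row 1. P = [[2, 6, 7], [3, 10], [4], [5]].
Insert 9: appended to row 1. P = [[2, 6, 7, 9], [3, 10], [4], [5]].
Insert 8: 8 bumps 9 from row 1; 9 bumps 10 from row 2; 10 appends to row 3. P = [[2, 6, 7, 8], [3, 9], [4, 10], [5]].
Insert 1: 1 bumps 2 from row 1; 2 bumps 3 from row 2; 3 bumps 4 from row 3; 4 bumps 5 from row 4; 5 starts row 5. P = [[1, 6, 7, 8], [2, 9], [3, 10], [4], [5]].

So P = [[1, 6, 7, 8], [2, 9], [3, 10], [4], [5]], Q = [[1, 5, 7, 8], [2, 6], [3, 9], [4], [10]].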